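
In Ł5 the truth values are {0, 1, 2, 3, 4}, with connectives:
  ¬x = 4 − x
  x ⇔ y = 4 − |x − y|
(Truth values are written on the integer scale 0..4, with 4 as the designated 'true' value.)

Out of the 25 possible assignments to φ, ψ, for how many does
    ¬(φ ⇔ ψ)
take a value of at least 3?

6

value 4: 2 assignments (counts)
value 3: 4 assignments (counts)
value 2: 6 assignments
value 1: 8 assignments
value 0: 5 assignments
So 6 of the 25 assignments meet the threshold.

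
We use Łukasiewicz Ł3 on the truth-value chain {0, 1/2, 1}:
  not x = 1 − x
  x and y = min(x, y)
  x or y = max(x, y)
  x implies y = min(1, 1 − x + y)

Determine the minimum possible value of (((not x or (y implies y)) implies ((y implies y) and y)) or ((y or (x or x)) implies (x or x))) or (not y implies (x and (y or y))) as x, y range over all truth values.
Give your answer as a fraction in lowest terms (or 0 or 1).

Take x = 0, y = 1/2:
not x = not 0 = 1
y implies y = 1/2 implies 1/2 = 1
not x or (y implies y) = 1 or 1 = 1
y implies y = 1/2 implies 1/2 = 1
(y implies y) and y = 1 and 1/2 = 1/2
(not x or (y implies y)) implies ((y implies y) and y) = 1 implies 1/2 = 1/2
x or x = 0 or 0 = 0
y or (x or x) = 1/2 or 0 = 1/2
x or x = 0 or 0 = 0
(y or (x or x)) implies (x or x) = 1/2 implies 0 = 1/2
((not x or (y implies y)) implies ((y implies y) and y)) or ((y or (x or x)) implies (x or x)) = 1/2 or 1/2 = 1/2
not y = not 1/2 = 1/2
y or y = 1/2 or 1/2 = 1/2
x and (y or y) = 0 and 1/2 = 0
not y implies (x and (y or y)) = 1/2 implies 0 = 1/2
(((not x or (y implies y)) implies ((y implies y) and y)) or ((y or (x or x)) implies (x or x))) or (not y implies (x and (y or y))) = 1/2 or 1/2 = 1/2
No assignment yields a value below 1/2, so this is the minimum.

1/2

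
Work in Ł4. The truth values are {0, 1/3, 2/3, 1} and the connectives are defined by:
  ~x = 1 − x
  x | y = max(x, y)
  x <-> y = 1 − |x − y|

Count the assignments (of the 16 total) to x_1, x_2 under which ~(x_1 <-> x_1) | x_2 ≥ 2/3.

8

x_1 = 0, x_2 = 0 ↦ 0  <
x_1 = 0, x_2 = 1/3 ↦ 1/3  <
x_1 = 0, x_2 = 2/3 ↦ 2/3  ≥
x_1 = 0, x_2 = 1 ↦ 1  ≥
x_1 = 1/3, x_2 = 0 ↦ 0  <
x_1 = 1/3, x_2 = 1/3 ↦ 1/3  <
x_1 = 1/3, x_2 = 2/3 ↦ 2/3  ≥
x_1 = 1/3, x_2 = 1 ↦ 1  ≥
x_1 = 2/3, x_2 = 0 ↦ 0  <
x_1 = 2/3, x_2 = 1/3 ↦ 1/3  <
x_1 = 2/3, x_2 = 2/3 ↦ 2/3  ≥
x_1 = 2/3, x_2 = 1 ↦ 1  ≥
x_1 = 1, x_2 = 0 ↦ 0  <
x_1 = 1, x_2 = 1/3 ↦ 1/3  <
x_1 = 1, x_2 = 2/3 ↦ 2/3  ≥
x_1 = 1, x_2 = 1 ↦ 1  ≥
So 8 of the 16 assignments meet the threshold.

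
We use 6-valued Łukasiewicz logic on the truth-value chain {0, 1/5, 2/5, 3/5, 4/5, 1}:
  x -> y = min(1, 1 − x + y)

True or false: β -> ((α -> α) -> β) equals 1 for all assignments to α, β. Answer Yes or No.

At α = 4/5, β = 1, for instance:
α -> α = 4/5 -> 4/5 = 1
(α -> α) -> β = 1 -> 1 = 1
β -> ((α -> α) -> β) = 1 -> 1 = 1
and checking the remaining 35 assignments likewise gives ≥ 1 in every case.

Yes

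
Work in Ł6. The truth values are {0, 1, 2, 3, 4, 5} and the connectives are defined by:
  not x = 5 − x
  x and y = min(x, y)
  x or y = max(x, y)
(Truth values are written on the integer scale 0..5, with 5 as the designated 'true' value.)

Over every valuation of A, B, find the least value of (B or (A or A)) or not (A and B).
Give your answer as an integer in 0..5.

3

Take A = 2, B = 2:
A or A = 2 or 2 = 2
B or (A or A) = 2 or 2 = 2
A and B = 2 and 2 = 2
not (A and B) = not 2 = 3
(B or (A or A)) or not (A and B) = 2 or 3 = 3
No assignment yields a value below 3, so this is the minimum.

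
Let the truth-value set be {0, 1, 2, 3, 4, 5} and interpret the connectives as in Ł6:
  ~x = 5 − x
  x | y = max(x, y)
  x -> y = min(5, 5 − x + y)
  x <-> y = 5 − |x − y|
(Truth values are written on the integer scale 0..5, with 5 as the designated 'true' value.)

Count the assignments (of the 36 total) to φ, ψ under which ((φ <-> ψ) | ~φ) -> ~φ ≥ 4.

24

value 5: 17 assignments (counts)
value 4: 7 assignments (counts)
value 3: 5 assignments
value 2: 4 assignments
value 1: 2 assignments
value 0: 1 assignment
So 24 of the 36 assignments meet the threshold.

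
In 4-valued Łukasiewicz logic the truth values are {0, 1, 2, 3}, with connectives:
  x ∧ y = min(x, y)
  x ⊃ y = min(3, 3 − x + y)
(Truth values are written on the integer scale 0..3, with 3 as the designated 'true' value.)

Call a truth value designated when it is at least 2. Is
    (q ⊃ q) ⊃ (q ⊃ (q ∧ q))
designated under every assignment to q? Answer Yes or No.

q = 0 ↦ 3
q = 1 ↦ 3
q = 2 ↦ 3
q = 3 ↦ 3
Every assignment gives a value ≥ 2.

Yes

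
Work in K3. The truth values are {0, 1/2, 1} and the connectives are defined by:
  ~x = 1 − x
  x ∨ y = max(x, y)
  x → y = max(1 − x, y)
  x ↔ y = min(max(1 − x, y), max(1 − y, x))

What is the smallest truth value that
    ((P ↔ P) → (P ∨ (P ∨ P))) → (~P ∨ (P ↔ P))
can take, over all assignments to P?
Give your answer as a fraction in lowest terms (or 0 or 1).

Take P = 1/2:
P ↔ P = 1/2 ↔ 1/2 = 1/2
P ∨ P = 1/2 ∨ 1/2 = 1/2
P ∨ (P ∨ P) = 1/2 ∨ 1/2 = 1/2
(P ↔ P) → (P ∨ (P ∨ P)) = 1/2 → 1/2 = 1/2
~P = ~1/2 = 1/2
P ↔ P = 1/2 ↔ 1/2 = 1/2
~P ∨ (P ↔ P) = 1/2 ∨ 1/2 = 1/2
((P ↔ P) → (P ∨ (P ∨ P))) → (~P ∨ (P ↔ P)) = 1/2 → 1/2 = 1/2
No assignment yields a value below 1/2, so this is the minimum.

1/2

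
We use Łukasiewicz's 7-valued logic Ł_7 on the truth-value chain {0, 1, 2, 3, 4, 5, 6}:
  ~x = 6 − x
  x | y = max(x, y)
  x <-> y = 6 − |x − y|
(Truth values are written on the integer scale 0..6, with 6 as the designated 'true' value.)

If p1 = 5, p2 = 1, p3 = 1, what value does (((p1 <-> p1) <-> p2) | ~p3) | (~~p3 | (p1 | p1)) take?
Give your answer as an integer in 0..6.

p1 <-> p1 = 5 <-> 5 = 6
(p1 <-> p1) <-> p2 = 6 <-> 1 = 1
~p3 = ~1 = 5
((p1 <-> p1) <-> p2) | ~p3 = 1 | 5 = 5
~p3 = ~1 = 5
~~p3 = ~5 = 1
p1 | p1 = 5 | 5 = 5
~~p3 | (p1 | p1) = 1 | 5 = 5
(((p1 <-> p1) <-> p2) | ~p3) | (~~p3 | (p1 | p1)) = 5 | 5 = 5

5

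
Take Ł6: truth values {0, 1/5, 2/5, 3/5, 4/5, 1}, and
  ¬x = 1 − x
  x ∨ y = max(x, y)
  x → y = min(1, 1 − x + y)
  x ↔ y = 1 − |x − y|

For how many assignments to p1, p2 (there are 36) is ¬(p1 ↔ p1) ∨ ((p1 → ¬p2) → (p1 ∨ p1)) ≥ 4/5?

value 1: 12 assignments (counts)
value 4/5: 4 assignments (counts)
value 3/5: 4 assignments
value 2/5: 5 assignments
value 1/5: 5 assignments
value 0: 6 assignments
So 16 of the 36 assignments meet the threshold.

16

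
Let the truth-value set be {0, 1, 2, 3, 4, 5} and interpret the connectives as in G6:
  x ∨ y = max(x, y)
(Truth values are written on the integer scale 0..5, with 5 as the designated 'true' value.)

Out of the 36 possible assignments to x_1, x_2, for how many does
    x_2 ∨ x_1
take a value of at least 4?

20

value 5: 11 assignments (counts)
value 4: 9 assignments (counts)
value 3: 7 assignments
value 2: 5 assignments
value 1: 3 assignments
value 0: 1 assignment
So 20 of the 36 assignments meet the threshold.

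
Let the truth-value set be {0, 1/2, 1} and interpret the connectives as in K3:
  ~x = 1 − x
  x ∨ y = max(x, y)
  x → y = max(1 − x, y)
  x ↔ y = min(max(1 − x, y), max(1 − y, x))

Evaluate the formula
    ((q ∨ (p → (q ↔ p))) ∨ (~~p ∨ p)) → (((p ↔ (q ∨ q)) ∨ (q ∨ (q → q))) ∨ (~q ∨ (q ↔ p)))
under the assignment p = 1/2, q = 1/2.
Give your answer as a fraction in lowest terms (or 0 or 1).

1/2

q ↔ p = 1/2 ↔ 1/2 = 1/2
p → (q ↔ p) = 1/2 → 1/2 = 1/2
q ∨ (p → (q ↔ p)) = 1/2 ∨ 1/2 = 1/2
~p = ~1/2 = 1/2
~~p = ~1/2 = 1/2
~~p ∨ p = 1/2 ∨ 1/2 = 1/2
(q ∨ (p → (q ↔ p))) ∨ (~~p ∨ p) = 1/2 ∨ 1/2 = 1/2
q ∨ q = 1/2 ∨ 1/2 = 1/2
p ↔ (q ∨ q) = 1/2 ↔ 1/2 = 1/2
q → q = 1/2 → 1/2 = 1/2
q ∨ (q → q) = 1/2 ∨ 1/2 = 1/2
(p ↔ (q ∨ q)) ∨ (q ∨ (q → q)) = 1/2 ∨ 1/2 = 1/2
~q = ~1/2 = 1/2
q ↔ p = 1/2 ↔ 1/2 = 1/2
~q ∨ (q ↔ p) = 1/2 ∨ 1/2 = 1/2
((p ↔ (q ∨ q)) ∨ (q ∨ (q → q))) ∨ (~q ∨ (q ↔ p)) = 1/2 ∨ 1/2 = 1/2
((q ∨ (p → (q ↔ p))) ∨ (~~p ∨ p)) → (((p ↔ (q ∨ q)) ∨ (q ∨ (q → q))) ∨ (~q ∨ (q ↔ p))) = 1/2 → 1/2 = 1/2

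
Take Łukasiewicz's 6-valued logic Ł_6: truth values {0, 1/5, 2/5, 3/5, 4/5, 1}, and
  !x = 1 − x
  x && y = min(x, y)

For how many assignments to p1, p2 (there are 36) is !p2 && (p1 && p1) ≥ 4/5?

4

value 1: 1 assignment (counts)
value 4/5: 3 assignments (counts)
value 3/5: 5 assignments
value 2/5: 7 assignments
value 1/5: 9 assignments
value 0: 11 assignments
So 4 of the 36 assignments meet the threshold.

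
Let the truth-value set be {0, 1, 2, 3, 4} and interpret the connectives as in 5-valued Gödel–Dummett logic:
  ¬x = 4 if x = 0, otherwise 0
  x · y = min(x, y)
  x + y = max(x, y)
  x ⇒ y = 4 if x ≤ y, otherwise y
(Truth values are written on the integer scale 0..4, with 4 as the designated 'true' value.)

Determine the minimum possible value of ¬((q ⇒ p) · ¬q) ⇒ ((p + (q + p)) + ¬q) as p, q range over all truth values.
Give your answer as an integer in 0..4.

1

Take p = 0, q = 1:
q ⇒ p = 1 ⇒ 0 = 0
¬q = ¬1 = 0
(q ⇒ p) · ¬q = 0 · 0 = 0
¬((q ⇒ p) · ¬q) = ¬0 = 4
q + p = 1 + 0 = 1
p + (q + p) = 0 + 1 = 1
¬q = ¬1 = 0
(p + (q + p)) + ¬q = 1 + 0 = 1
¬((q ⇒ p) · ¬q) ⇒ ((p + (q + p)) + ¬q) = 4 ⇒ 1 = 1
No assignment yields a value below 1, so this is the minimum.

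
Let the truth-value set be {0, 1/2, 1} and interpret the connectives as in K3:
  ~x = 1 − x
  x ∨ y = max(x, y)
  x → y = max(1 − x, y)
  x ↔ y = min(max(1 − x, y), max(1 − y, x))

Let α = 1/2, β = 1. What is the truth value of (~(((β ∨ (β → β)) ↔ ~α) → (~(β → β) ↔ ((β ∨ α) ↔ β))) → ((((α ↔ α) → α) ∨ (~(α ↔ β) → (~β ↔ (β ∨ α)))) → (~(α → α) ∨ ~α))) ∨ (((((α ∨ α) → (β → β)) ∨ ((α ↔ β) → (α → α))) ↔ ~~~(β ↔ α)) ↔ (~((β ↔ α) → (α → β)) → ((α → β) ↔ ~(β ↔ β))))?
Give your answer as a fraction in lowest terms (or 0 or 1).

1/2

β → β = 1 → 1 = 1
β ∨ (β → β) = 1 ∨ 1 = 1
~α = ~1/2 = 1/2
(β ∨ (β → β)) ↔ ~α = 1 ↔ 1/2 = 1/2
β → β = 1 → 1 = 1
~(β → β) = ~1 = 0
β ∨ α = 1 ∨ 1/2 = 1
(β ∨ α) ↔ β = 1 ↔ 1 = 1
~(β → β) ↔ ((β ∨ α) ↔ β) = 0 ↔ 1 = 0
((β ∨ (β → β)) ↔ ~α) → (~(β → β) ↔ ((β ∨ α) ↔ β)) = 1/2 → 0 = 1/2
~(((β ∨ (β → β)) ↔ ~α) → (~(β → β) ↔ ((β ∨ α) ↔ β))) = ~1/2 = 1/2
α ↔ α = 1/2 ↔ 1/2 = 1/2
(α ↔ α) → α = 1/2 → 1/2 = 1/2
α ↔ β = 1/2 ↔ 1 = 1/2
~(α ↔ β) = ~1/2 = 1/2
~β = ~1 = 0
β ∨ α = 1 ∨ 1/2 = 1
~β ↔ (β ∨ α) = 0 ↔ 1 = 0
~(α ↔ β) → (~β ↔ (β ∨ α)) = 1/2 → 0 = 1/2
((α ↔ α) → α) ∨ (~(α ↔ β) → (~β ↔ (β ∨ α))) = 1/2 ∨ 1/2 = 1/2
α → α = 1/2 → 1/2 = 1/2
~(α → α) = ~1/2 = 1/2
~α = ~1/2 = 1/2
~(α → α) ∨ ~α = 1/2 ∨ 1/2 = 1/2
(((α ↔ α) → α) ∨ (~(α ↔ β) → (~β ↔ (β ∨ α)))) → (~(α → α) ∨ ~α) = 1/2 → 1/2 = 1/2
~(((β ∨ (β → β)) ↔ ~α) → (~(β → β) ↔ ((β ∨ α) ↔ β))) → ((((α ↔ α) → α) ∨ (~(α ↔ β) → (~β ↔ (β ∨ α)))) → (~(α → α) ∨ ~α)) = 1/2 → 1/2 = 1/2
α ∨ α = 1/2 ∨ 1/2 = 1/2
β → β = 1 → 1 = 1
(α ∨ α) → (β → β) = 1/2 → 1 = 1
α ↔ β = 1/2 ↔ 1 = 1/2
α → α = 1/2 → 1/2 = 1/2
(α ↔ β) → (α → α) = 1/2 → 1/2 = 1/2
((α ∨ α) → (β → β)) ∨ ((α ↔ β) → (α → α)) = 1 ∨ 1/2 = 1
β ↔ α = 1 ↔ 1/2 = 1/2
~(β ↔ α) = ~1/2 = 1/2
~~(β ↔ α) = ~1/2 = 1/2
~~~(β ↔ α) = ~1/2 = 1/2
(((α ∨ α) → (β → β)) ∨ ((α ↔ β) → (α → α))) ↔ ~~~(β ↔ α) = 1 ↔ 1/2 = 1/2
β ↔ α = 1 ↔ 1/2 = 1/2
α → β = 1/2 → 1 = 1
(β ↔ α) → (α → β) = 1/2 → 1 = 1
~((β ↔ α) → (α → β)) = ~1 = 0
α → β = 1/2 → 1 = 1
β ↔ β = 1 ↔ 1 = 1
~(β ↔ β) = ~1 = 0
(α → β) ↔ ~(β ↔ β) = 1 ↔ 0 = 0
~((β ↔ α) → (α → β)) → ((α → β) ↔ ~(β ↔ β)) = 0 → 0 = 1
((((α ∨ α) → (β → β)) ∨ ((α ↔ β) → (α → α))) ↔ ~~~(β ↔ α)) ↔ (~((β ↔ α) → (α → β)) → ((α → β) ↔ ~(β ↔ β))) = 1/2 ↔ 1 = 1/2
(~(((β ∨ (β → β)) ↔ ~α) → (~(β → β) ↔ ((β ∨ α) ↔ β))) → ((((α ↔ α) → α) ∨ (~(α ↔ β) → (~β ↔ (β ∨ α)))) → (~(α → α) ∨ ~α))) ∨ (((((α ∨ α) → (β → β)) ∨ ((α ↔ β) → (α → α))) ↔ ~~~(β ↔ α)) ↔ (~((β ↔ α) → (α → β)) → ((α → β) ↔ ~(β ↔ β)))) = 1/2 ∨ 1/2 = 1/2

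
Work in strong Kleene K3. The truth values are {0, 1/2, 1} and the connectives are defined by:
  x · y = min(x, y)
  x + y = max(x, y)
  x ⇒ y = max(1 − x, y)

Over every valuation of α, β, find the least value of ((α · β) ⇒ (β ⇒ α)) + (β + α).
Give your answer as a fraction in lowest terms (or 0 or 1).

Take α = 1/2, β = 1/2:
α · β = 1/2 · 1/2 = 1/2
β ⇒ α = 1/2 ⇒ 1/2 = 1/2
(α · β) ⇒ (β ⇒ α) = 1/2 ⇒ 1/2 = 1/2
β + α = 1/2 + 1/2 = 1/2
((α · β) ⇒ (β ⇒ α)) + (β + α) = 1/2 + 1/2 = 1/2
No assignment yields a value below 1/2, so this is the minimum.

1/2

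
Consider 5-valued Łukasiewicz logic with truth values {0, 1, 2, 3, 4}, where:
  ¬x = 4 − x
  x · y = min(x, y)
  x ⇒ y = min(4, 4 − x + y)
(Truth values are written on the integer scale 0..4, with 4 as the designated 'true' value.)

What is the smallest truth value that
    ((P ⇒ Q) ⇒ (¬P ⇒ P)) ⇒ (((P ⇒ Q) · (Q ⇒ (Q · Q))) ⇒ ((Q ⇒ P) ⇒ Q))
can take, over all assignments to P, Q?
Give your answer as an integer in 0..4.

Take P = 1, Q = 0:
P ⇒ Q = 1 ⇒ 0 = 3
¬P = ¬1 = 3
¬P ⇒ P = 3 ⇒ 1 = 2
(P ⇒ Q) ⇒ (¬P ⇒ P) = 3 ⇒ 2 = 3
P ⇒ Q = 1 ⇒ 0 = 3
Q · Q = 0 · 0 = 0
Q ⇒ (Q · Q) = 0 ⇒ 0 = 4
(P ⇒ Q) · (Q ⇒ (Q · Q)) = 3 · 4 = 3
Q ⇒ P = 0 ⇒ 1 = 4
(Q ⇒ P) ⇒ Q = 4 ⇒ 0 = 0
((P ⇒ Q) · (Q ⇒ (Q · Q))) ⇒ ((Q ⇒ P) ⇒ Q) = 3 ⇒ 0 = 1
((P ⇒ Q) ⇒ (¬P ⇒ P)) ⇒ (((P ⇒ Q) · (Q ⇒ (Q · Q))) ⇒ ((Q ⇒ P) ⇒ Q)) = 3 ⇒ 1 = 2
No assignment yields a value below 2, so this is the minimum.

2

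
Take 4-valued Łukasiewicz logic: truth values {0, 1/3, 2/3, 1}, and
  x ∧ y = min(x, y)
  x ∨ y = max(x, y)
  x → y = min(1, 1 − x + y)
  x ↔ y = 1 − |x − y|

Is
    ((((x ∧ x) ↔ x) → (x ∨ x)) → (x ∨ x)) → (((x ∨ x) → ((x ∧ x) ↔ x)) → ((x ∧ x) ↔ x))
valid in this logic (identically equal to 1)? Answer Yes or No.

x = 0 ↦ 1
x = 1/3 ↦ 1
x = 2/3 ↦ 1
x = 1 ↦ 1
Every assignment gives a value ≥ 1.

Yes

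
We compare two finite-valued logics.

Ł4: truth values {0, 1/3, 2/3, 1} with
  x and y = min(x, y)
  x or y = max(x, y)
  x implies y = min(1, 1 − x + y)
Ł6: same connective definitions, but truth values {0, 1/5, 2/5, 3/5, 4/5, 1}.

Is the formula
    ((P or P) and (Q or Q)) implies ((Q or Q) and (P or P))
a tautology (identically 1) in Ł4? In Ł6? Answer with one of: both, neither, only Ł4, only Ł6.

In Ł4: every assignment gives 1 — tautology.
In Ł6: every assignment gives 1 — tautology.

both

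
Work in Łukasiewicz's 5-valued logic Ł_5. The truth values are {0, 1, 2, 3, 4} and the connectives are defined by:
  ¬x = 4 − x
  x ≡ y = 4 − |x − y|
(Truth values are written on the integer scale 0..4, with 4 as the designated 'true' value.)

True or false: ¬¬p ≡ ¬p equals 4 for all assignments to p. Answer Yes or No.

No

Counterexample: take p = 0.
¬p = ¬0 = 4
¬¬p = ¬4 = 0
¬p = ¬0 = 4
¬¬p ≡ ¬p = 0 ≡ 4 = 0
This gives 0 ≠ 4.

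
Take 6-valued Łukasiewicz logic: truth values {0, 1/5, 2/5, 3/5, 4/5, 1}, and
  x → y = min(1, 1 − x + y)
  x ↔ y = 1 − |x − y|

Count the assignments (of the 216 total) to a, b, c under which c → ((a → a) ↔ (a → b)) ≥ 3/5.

value 1: 181 assignments (counts)
value 4/5: 15 assignments (counts)
value 3/5: 10 assignments (counts)
value 2/5: 6 assignments
value 1/5: 3 assignments
value 0: 1 assignment
So 206 of the 216 assignments meet the threshold.

206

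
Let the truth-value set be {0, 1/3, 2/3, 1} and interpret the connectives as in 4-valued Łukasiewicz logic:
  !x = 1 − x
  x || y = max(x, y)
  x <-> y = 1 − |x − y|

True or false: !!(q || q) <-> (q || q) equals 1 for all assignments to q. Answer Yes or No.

q = 0 ↦ 1
q = 1/3 ↦ 1
q = 2/3 ↦ 1
q = 1 ↦ 1
Every assignment gives a value ≥ 1.

Yes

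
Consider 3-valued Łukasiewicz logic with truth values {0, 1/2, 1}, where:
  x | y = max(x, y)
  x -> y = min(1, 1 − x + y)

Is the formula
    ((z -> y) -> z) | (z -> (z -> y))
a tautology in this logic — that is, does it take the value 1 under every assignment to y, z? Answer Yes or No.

Yes

y = 0, z = 0 ↦ 1
y = 0, z = 1/2 ↦ 1
y = 0, z = 1 ↦ 1
y = 1/2, z = 0 ↦ 1
y = 1/2, z = 1/2 ↦ 1
y = 1/2, z = 1 ↦ 1
y = 1, z = 0 ↦ 1
y = 1, z = 1/2 ↦ 1
y = 1, z = 1 ↦ 1
Every assignment gives a value ≥ 1.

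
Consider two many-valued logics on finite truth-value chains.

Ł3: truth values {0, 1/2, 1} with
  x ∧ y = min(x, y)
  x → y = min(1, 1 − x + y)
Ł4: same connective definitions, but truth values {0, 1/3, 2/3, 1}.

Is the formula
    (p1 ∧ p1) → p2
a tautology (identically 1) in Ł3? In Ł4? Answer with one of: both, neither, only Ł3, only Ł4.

neither

In Ł3: at p1 = 1/2, p2 = 0 the value is 1/2 — not a tautology.
In Ł4: at p1 = 1/3, p2 = 0 the value is 2/3 — not a tautology.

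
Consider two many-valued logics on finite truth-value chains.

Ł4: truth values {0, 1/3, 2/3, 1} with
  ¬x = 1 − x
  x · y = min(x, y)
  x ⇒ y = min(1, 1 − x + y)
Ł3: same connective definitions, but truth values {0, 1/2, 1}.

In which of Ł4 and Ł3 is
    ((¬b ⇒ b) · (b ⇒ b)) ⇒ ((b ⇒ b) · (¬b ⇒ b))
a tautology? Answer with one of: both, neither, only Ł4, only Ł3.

In Ł4: every assignment gives 1 — tautology.
In Ł3: every assignment gives 1 — tautology.

both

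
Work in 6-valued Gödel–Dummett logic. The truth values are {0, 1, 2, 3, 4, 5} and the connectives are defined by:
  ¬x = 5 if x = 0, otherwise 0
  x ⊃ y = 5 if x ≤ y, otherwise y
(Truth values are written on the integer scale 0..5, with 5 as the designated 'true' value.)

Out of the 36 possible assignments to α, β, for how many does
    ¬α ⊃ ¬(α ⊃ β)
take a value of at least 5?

30

value 5: 30 assignments (counts)
value 0: 6 assignments
So 30 of the 36 assignments meet the threshold.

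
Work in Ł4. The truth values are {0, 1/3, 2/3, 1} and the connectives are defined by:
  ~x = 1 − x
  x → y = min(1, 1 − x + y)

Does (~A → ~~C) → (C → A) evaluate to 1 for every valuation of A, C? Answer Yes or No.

No

Counterexample: take A = 0, C = 2/3.
~A = ~0 = 1
~C = ~2/3 = 1/3
~~C = ~1/3 = 2/3
~A → ~~C = 1 → 2/3 = 2/3
C → A = 2/3 → 0 = 1/3
(~A → ~~C) → (C → A) = 2/3 → 1/3 = 2/3
This gives 2/3 ≠ 1.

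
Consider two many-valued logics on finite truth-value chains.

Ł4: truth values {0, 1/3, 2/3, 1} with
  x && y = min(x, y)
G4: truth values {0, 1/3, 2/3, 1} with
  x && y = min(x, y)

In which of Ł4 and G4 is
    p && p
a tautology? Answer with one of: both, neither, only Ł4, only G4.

neither

In Ł4: at p = 0 the value is 0 — not a tautology.
In G4: at p = 0 the value is 0 — not a tautology.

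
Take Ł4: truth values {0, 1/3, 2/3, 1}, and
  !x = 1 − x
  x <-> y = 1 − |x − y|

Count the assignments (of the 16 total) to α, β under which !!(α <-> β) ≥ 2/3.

10

α = 0, β = 0 ↦ 1  ≥
α = 0, β = 1/3 ↦ 2/3  ≥
α = 0, β = 2/3 ↦ 1/3  <
α = 0, β = 1 ↦ 0  <
α = 1/3, β = 0 ↦ 2/3  ≥
α = 1/3, β = 1/3 ↦ 1  ≥
α = 1/3, β = 2/3 ↦ 2/3  ≥
α = 1/3, β = 1 ↦ 1/3  <
α = 2/3, β = 0 ↦ 1/3  <
α = 2/3, β = 1/3 ↦ 2/3  ≥
α = 2/3, β = 2/3 ↦ 1  ≥
α = 2/3, β = 1 ↦ 2/3  ≥
α = 1, β = 0 ↦ 0  <
α = 1, β = 1/3 ↦ 1/3  <
α = 1, β = 2/3 ↦ 2/3  ≥
α = 1, β = 1 ↦ 1  ≥
So 10 of the 16 assignments meet the threshold.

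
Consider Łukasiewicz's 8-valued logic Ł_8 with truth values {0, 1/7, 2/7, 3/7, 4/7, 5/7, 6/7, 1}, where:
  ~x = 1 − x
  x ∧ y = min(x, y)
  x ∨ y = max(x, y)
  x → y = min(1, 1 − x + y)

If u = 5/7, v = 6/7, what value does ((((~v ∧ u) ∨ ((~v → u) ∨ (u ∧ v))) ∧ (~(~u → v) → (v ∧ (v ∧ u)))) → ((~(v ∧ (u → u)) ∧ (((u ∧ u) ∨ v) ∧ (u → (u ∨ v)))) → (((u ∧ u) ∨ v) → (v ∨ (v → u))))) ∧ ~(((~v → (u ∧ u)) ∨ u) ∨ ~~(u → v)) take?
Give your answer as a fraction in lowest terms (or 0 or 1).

0

~v = ~6/7 = 1/7
~v ∧ u = 1/7 ∧ 5/7 = 1/7
~v = ~6/7 = 1/7
~v → u = 1/7 → 5/7 = 1
u ∧ v = 5/7 ∧ 6/7 = 5/7
(~v → u) ∨ (u ∧ v) = 1 ∨ 5/7 = 1
(~v ∧ u) ∨ ((~v → u) ∨ (u ∧ v)) = 1/7 ∨ 1 = 1
~u = ~5/7 = 2/7
~u → v = 2/7 → 6/7 = 1
~(~u → v) = ~1 = 0
v ∧ u = 6/7 ∧ 5/7 = 5/7
v ∧ (v ∧ u) = 6/7 ∧ 5/7 = 5/7
~(~u → v) → (v ∧ (v ∧ u)) = 0 → 5/7 = 1
((~v ∧ u) ∨ ((~v → u) ∨ (u ∧ v))) ∧ (~(~u → v) → (v ∧ (v ∧ u))) = 1 ∧ 1 = 1
u → u = 5/7 → 5/7 = 1
v ∧ (u → u) = 6/7 ∧ 1 = 6/7
~(v ∧ (u → u)) = ~6/7 = 1/7
u ∧ u = 5/7 ∧ 5/7 = 5/7
(u ∧ u) ∨ v = 5/7 ∨ 6/7 = 6/7
u ∨ v = 5/7 ∨ 6/7 = 6/7
u → (u ∨ v) = 5/7 → 6/7 = 1
((u ∧ u) ∨ v) ∧ (u → (u ∨ v)) = 6/7 ∧ 1 = 6/7
~(v ∧ (u → u)) ∧ (((u ∧ u) ∨ v) ∧ (u → (u ∨ v))) = 1/7 ∧ 6/7 = 1/7
u ∧ u = 5/7 ∧ 5/7 = 5/7
(u ∧ u) ∨ v = 5/7 ∨ 6/7 = 6/7
v → u = 6/7 → 5/7 = 6/7
v ∨ (v → u) = 6/7 ∨ 6/7 = 6/7
((u ∧ u) ∨ v) → (v ∨ (v → u)) = 6/7 → 6/7 = 1
(~(v ∧ (u → u)) ∧ (((u ∧ u) ∨ v) ∧ (u → (u ∨ v)))) → (((u ∧ u) ∨ v) → (v ∨ (v → u))) = 1/7 → 1 = 1
(((~v ∧ u) ∨ ((~v → u) ∨ (u ∧ v))) ∧ (~(~u → v) → (v ∧ (v ∧ u)))) → ((~(v ∧ (u → u)) ∧ (((u ∧ u) ∨ v) ∧ (u → (u ∨ v)))) → (((u ∧ u) ∨ v) → (v ∨ (v → u)))) = 1 → 1 = 1
~v = ~6/7 = 1/7
u ∧ u = 5/7 ∧ 5/7 = 5/7
~v → (u ∧ u) = 1/7 → 5/7 = 1
(~v → (u ∧ u)) ∨ u = 1 ∨ 5/7 = 1
u → v = 5/7 → 6/7 = 1
~(u → v) = ~1 = 0
~~(u → v) = ~0 = 1
((~v → (u ∧ u)) ∨ u) ∨ ~~(u → v) = 1 ∨ 1 = 1
~(((~v → (u ∧ u)) ∨ u) ∨ ~~(u → v)) = ~1 = 0
((((~v ∧ u) ∨ ((~v → u) ∨ (u ∧ v))) ∧ (~(~u → v) → (v ∧ (v ∧ u)))) → ((~(v ∧ (u → u)) ∧ (((u ∧ u) ∨ v) ∧ (u → (u ∨ v)))) → (((u ∧ u) ∨ v) → (v ∨ (v → u))))) ∧ ~(((~v → (u ∧ u)) ∨ u) ∨ ~~(u → v)) = 1 ∧ 0 = 0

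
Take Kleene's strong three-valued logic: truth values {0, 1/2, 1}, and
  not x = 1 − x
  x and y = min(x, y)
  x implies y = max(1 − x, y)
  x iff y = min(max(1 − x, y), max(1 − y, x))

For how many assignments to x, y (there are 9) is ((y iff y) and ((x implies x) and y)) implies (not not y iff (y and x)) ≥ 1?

x = 0, y = 0 ↦ 1  ≥
x = 0, y = 1/2 ↦ 1/2  <
x = 0, y = 1 ↦ 0  <
x = 1/2, y = 0 ↦ 1  ≥
x = 1/2, y = 1/2 ↦ 1/2  <
x = 1/2, y = 1 ↦ 1/2  <
x = 1, y = 0 ↦ 1  ≥
x = 1, y = 1/2 ↦ 1/2  <
x = 1, y = 1 ↦ 1  ≥
So 4 of the 9 assignments meet the threshold.

4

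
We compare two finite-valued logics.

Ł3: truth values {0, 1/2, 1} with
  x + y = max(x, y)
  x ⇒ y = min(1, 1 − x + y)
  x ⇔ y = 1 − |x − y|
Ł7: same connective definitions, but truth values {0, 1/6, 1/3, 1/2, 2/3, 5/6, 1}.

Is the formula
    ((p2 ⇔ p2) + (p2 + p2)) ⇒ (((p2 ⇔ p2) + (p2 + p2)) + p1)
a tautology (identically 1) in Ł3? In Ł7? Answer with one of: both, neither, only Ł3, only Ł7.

In Ł3: every assignment gives 1 — tautology.
In Ł7: every assignment gives 1 — tautology.

both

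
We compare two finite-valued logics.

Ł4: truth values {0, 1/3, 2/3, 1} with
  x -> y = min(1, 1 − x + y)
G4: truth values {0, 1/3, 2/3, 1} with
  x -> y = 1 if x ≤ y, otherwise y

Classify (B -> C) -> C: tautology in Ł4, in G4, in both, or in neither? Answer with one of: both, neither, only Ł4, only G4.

In Ł4: at B = 0, C = 0 the value is 0 — not a tautology.
In G4: at B = 0, C = 0 the value is 0 — not a tautology.

neither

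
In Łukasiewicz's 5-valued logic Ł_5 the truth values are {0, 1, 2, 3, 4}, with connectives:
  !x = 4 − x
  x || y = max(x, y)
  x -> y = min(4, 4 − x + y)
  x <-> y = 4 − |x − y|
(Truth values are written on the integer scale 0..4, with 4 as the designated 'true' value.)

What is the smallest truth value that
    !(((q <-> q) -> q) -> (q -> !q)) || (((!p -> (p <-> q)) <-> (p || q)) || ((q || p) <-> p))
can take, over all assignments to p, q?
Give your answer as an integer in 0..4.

Take p = 0, q = 3:
q <-> q = 3 <-> 3 = 4
(q <-> q) -> q = 4 -> 3 = 3
!q = !3 = 1
q -> !q = 3 -> 1 = 2
((q <-> q) -> q) -> (q -> !q) = 3 -> 2 = 3
!(((q <-> q) -> q) -> (q -> !q)) = !3 = 1
!p = !0 = 4
p <-> q = 0 <-> 3 = 1
!p -> (p <-> q) = 4 -> 1 = 1
p || q = 0 || 3 = 3
(!p -> (p <-> q)) <-> (p || q) = 1 <-> 3 = 2
q || p = 3 || 0 = 3
(q || p) <-> p = 3 <-> 0 = 1
((!p -> (p <-> q)) <-> (p || q)) || ((q || p) <-> p) = 2 || 1 = 2
!(((q <-> q) -> q) -> (q -> !q)) || (((!p -> (p <-> q)) <-> (p || q)) || ((q || p) <-> p)) = 1 || 2 = 2
No assignment yields a value below 2, so this is the minimum.

2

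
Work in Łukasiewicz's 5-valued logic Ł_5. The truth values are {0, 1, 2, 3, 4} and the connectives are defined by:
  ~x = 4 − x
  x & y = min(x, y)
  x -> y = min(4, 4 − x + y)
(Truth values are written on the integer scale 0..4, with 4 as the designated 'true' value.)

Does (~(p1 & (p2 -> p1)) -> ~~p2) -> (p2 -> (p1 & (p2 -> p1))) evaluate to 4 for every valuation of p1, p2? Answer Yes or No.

No

Counterexample: take p1 = 0, p2 = 3.
p2 -> p1 = 3 -> 0 = 1
p1 & (p2 -> p1) = 0 & 1 = 0
~(p1 & (p2 -> p1)) = ~0 = 4
~p2 = ~3 = 1
~~p2 = ~1 = 3
~(p1 & (p2 -> p1)) -> ~~p2 = 4 -> 3 = 3
p2 -> p1 = 3 -> 0 = 1
p1 & (p2 -> p1) = 0 & 1 = 0
p2 -> (p1 & (p2 -> p1)) = 3 -> 0 = 1
(~(p1 & (p2 -> p1)) -> ~~p2) -> (p2 -> (p1 & (p2 -> p1))) = 3 -> 1 = 2
This gives 2 ≠ 4.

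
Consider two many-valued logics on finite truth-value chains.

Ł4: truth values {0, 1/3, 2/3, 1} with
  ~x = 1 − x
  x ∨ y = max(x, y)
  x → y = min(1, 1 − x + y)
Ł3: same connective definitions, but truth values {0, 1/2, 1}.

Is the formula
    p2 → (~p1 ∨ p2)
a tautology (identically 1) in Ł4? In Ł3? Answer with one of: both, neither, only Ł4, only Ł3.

both

In Ł4: every assignment gives 1 — tautology.
In Ł3: every assignment gives 1 — tautology.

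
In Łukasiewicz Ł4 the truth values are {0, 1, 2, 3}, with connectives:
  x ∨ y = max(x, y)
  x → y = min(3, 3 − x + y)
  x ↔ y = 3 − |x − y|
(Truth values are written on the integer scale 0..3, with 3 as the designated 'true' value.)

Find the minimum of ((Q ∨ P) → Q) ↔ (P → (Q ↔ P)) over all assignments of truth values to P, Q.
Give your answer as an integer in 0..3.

2

Take P = 1, Q = 0:
Q ∨ P = 0 ∨ 1 = 1
(Q ∨ P) → Q = 1 → 0 = 2
Q ↔ P = 0 ↔ 1 = 2
P → (Q ↔ P) = 1 → 2 = 3
((Q ∨ P) → Q) ↔ (P → (Q ↔ P)) = 2 ↔ 3 = 2
No assignment yields a value below 2, so this is the minimum.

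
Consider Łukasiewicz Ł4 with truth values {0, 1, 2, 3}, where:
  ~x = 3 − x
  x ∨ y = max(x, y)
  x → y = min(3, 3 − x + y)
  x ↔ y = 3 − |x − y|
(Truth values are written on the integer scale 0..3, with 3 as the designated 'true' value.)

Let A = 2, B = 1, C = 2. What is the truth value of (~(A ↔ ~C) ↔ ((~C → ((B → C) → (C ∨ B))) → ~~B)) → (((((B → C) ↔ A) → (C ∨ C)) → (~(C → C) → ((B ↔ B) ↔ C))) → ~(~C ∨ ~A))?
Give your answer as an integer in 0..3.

~C = ~2 = 1
A ↔ ~C = 2 ↔ 1 = 2
~(A ↔ ~C) = ~2 = 1
~C = ~2 = 1
B → C = 1 → 2 = 3
C ∨ B = 2 ∨ 1 = 2
(B → C) → (C ∨ B) = 3 → 2 = 2
~C → ((B → C) → (C ∨ B)) = 1 → 2 = 3
~B = ~1 = 2
~~B = ~2 = 1
(~C → ((B → C) → (C ∨ B))) → ~~B = 3 → 1 = 1
~(A ↔ ~C) ↔ ((~C → ((B → C) → (C ∨ B))) → ~~B) = 1 ↔ 1 = 3
B → C = 1 → 2 = 3
(B → C) ↔ A = 3 ↔ 2 = 2
C ∨ C = 2 ∨ 2 = 2
((B → C) ↔ A) → (C ∨ C) = 2 → 2 = 3
C → C = 2 → 2 = 3
~(C → C) = ~3 = 0
B ↔ B = 1 ↔ 1 = 3
(B ↔ B) ↔ C = 3 ↔ 2 = 2
~(C → C) → ((B ↔ B) ↔ C) = 0 → 2 = 3
(((B → C) ↔ A) → (C ∨ C)) → (~(C → C) → ((B ↔ B) ↔ C)) = 3 → 3 = 3
~C = ~2 = 1
~A = ~2 = 1
~C ∨ ~A = 1 ∨ 1 = 1
~(~C ∨ ~A) = ~1 = 2
((((B → C) ↔ A) → (C ∨ C)) → (~(C → C) → ((B ↔ B) ↔ C))) → ~(~C ∨ ~A) = 3 → 2 = 2
(~(A ↔ ~C) ↔ ((~C → ((B → C) → (C ∨ B))) → ~~B)) → (((((B → C) ↔ A) → (C ∨ C)) → (~(C → C) → ((B ↔ B) ↔ C))) → ~(~C ∨ ~A)) = 3 → 2 = 2

2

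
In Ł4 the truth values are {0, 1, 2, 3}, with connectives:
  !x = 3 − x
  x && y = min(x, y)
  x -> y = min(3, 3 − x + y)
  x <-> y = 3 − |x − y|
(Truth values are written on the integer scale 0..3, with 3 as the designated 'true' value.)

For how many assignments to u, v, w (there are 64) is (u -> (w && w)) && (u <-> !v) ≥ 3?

value 3: 10 assignments (counts)
value 2: 23 assignments
value 1: 20 assignments
value 0: 11 assignments
So 10 of the 64 assignments meet the threshold.

10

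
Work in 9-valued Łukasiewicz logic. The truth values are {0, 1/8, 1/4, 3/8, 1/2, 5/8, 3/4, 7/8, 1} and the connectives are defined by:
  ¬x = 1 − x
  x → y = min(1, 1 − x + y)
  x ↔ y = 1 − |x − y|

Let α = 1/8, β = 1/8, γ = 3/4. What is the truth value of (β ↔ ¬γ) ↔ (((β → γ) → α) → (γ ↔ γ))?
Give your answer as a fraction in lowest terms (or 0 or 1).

7/8

¬γ = ¬3/4 = 1/4
β ↔ ¬γ = 1/8 ↔ 1/4 = 7/8
β → γ = 1/8 → 3/4 = 1
(β → γ) → α = 1 → 1/8 = 1/8
γ ↔ γ = 3/4 ↔ 3/4 = 1
((β → γ) → α) → (γ ↔ γ) = 1/8 → 1 = 1
(β ↔ ¬γ) ↔ (((β → γ) → α) → (γ ↔ γ)) = 7/8 ↔ 1 = 7/8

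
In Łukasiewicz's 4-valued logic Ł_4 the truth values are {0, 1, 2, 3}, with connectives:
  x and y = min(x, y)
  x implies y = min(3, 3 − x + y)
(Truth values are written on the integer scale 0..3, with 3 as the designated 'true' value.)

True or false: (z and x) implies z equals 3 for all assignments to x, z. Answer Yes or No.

x = 0, z = 0 ↦ 3
x = 0, z = 1 ↦ 3
x = 0, z = 2 ↦ 3
x = 0, z = 3 ↦ 3
x = 1, z = 0 ↦ 3
x = 1, z = 1 ↦ 3
x = 1, z = 2 ↦ 3
x = 1, z = 3 ↦ 3
x = 2, z = 0 ↦ 3
x = 2, z = 1 ↦ 3
x = 2, z = 2 ↦ 3
x = 2, z = 3 ↦ 3
x = 3, z = 0 ↦ 3
x = 3, z = 1 ↦ 3
x = 3, z = 2 ↦ 3
x = 3, z = 3 ↦ 3
Every assignment gives a value ≥ 3.

Yes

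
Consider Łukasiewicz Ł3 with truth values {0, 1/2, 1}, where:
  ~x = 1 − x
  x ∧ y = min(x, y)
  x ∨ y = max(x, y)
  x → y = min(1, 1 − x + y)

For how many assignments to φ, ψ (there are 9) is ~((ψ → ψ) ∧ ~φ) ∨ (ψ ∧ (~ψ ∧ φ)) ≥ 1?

φ = 0, ψ = 0 ↦ 0  <
φ = 0, ψ = 1/2 ↦ 0  <
φ = 0, ψ = 1 ↦ 0  <
φ = 1/2, ψ = 0 ↦ 1/2  <
φ = 1/2, ψ = 1/2 ↦ 1/2  <
φ = 1/2, ψ = 1 ↦ 1/2  <
φ = 1, ψ = 0 ↦ 1  ≥
φ = 1, ψ = 1/2 ↦ 1  ≥
φ = 1, ψ = 1 ↦ 1  ≥
So 3 of the 9 assignments meet the threshold.

3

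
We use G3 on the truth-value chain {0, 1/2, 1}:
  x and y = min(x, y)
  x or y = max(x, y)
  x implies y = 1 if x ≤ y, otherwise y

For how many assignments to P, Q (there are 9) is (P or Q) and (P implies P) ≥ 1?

P = 0, Q = 0 ↦ 0  <
P = 0, Q = 1/2 ↦ 1/2  <
P = 0, Q = 1 ↦ 1  ≥
P = 1/2, Q = 0 ↦ 1/2  <
P = 1/2, Q = 1/2 ↦ 1/2  <
P = 1/2, Q = 1 ↦ 1  ≥
P = 1, Q = 0 ↦ 1  ≥
P = 1, Q = 1/2 ↦ 1  ≥
P = 1, Q = 1 ↦ 1  ≥
So 5 of the 9 assignments meet the threshold.

5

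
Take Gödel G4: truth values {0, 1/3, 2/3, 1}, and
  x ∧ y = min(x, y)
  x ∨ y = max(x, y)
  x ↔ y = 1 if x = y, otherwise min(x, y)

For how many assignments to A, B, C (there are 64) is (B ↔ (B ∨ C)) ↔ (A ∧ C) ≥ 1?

value 1: 7 assignments (counts)
value 2/3: 6 assignments
value 1/3: 17 assignments
value 0: 34 assignments
So 7 of the 64 assignments meet the threshold.

7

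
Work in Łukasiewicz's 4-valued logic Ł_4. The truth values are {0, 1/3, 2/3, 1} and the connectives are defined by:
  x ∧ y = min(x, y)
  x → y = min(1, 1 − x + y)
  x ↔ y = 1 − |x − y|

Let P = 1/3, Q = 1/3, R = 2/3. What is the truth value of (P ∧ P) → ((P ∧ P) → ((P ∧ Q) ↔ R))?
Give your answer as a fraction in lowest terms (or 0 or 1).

P ∧ P = 1/3 ∧ 1/3 = 1/3
P ∧ P = 1/3 ∧ 1/3 = 1/3
P ∧ Q = 1/3 ∧ 1/3 = 1/3
(P ∧ Q) ↔ R = 1/3 ↔ 2/3 = 2/3
(P ∧ P) → ((P ∧ Q) ↔ R) = 1/3 → 2/3 = 1
(P ∧ P) → ((P ∧ P) → ((P ∧ Q) ↔ R)) = 1/3 → 1 = 1

1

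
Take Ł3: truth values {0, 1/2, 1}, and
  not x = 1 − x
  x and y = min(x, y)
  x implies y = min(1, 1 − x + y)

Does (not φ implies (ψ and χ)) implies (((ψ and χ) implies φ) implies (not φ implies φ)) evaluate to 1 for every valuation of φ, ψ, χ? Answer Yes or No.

Yes

At φ = 1/2, ψ = 1/2, χ = 0, for instance:
not φ = not 1/2 = 1/2
ψ and χ = 1/2 and 0 = 0
not φ implies (ψ and χ) = 1/2 implies 0 = 1/2
(ψ and χ) implies φ = 0 implies 1/2 = 1
not φ implies φ = 1/2 implies 1/2 = 1
((ψ and χ) implies φ) implies (not φ implies φ) = 1 implies 1 = 1
(not φ implies (ψ and χ)) implies (((ψ and χ) implies φ) implies (not φ implies φ)) = 1/2 implies 1 = 1
and checking the remaining 26 assignments likewise gives ≥ 1 in every case.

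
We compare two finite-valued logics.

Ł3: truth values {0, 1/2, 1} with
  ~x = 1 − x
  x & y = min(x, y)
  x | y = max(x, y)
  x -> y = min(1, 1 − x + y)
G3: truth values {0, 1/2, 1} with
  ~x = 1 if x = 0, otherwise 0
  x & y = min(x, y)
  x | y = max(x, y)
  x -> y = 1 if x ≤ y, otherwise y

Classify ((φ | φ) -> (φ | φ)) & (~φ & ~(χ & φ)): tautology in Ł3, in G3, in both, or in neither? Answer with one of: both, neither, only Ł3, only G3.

neither

In Ł3: at φ = 1/2, χ = 0 the value is 1/2 — not a tautology.
In G3: at φ = 1/2, χ = 0 the value is 0 — not a tautology.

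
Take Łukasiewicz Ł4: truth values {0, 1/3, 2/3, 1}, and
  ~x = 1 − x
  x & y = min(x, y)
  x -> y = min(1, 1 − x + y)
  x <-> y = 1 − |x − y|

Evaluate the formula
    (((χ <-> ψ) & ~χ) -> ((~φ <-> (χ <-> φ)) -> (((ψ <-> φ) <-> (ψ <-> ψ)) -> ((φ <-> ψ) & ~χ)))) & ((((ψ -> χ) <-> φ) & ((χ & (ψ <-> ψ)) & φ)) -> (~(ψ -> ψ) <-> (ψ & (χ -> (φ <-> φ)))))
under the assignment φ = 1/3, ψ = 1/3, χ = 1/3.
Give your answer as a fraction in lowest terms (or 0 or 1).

1

χ <-> ψ = 1/3 <-> 1/3 = 1
~χ = ~1/3 = 2/3
(χ <-> ψ) & ~χ = 1 & 2/3 = 2/3
~φ = ~1/3 = 2/3
χ <-> φ = 1/3 <-> 1/3 = 1
~φ <-> (χ <-> φ) = 2/3 <-> 1 = 2/3
ψ <-> φ = 1/3 <-> 1/3 = 1
ψ <-> ψ = 1/3 <-> 1/3 = 1
(ψ <-> φ) <-> (ψ <-> ψ) = 1 <-> 1 = 1
φ <-> ψ = 1/3 <-> 1/3 = 1
~χ = ~1/3 = 2/3
(φ <-> ψ) & ~χ = 1 & 2/3 = 2/3
((ψ <-> φ) <-> (ψ <-> ψ)) -> ((φ <-> ψ) & ~χ) = 1 -> 2/3 = 2/3
(~φ <-> (χ <-> φ)) -> (((ψ <-> φ) <-> (ψ <-> ψ)) -> ((φ <-> ψ) & ~χ)) = 2/3 -> 2/3 = 1
((χ <-> ψ) & ~χ) -> ((~φ <-> (χ <-> φ)) -> (((ψ <-> φ) <-> (ψ <-> ψ)) -> ((φ <-> ψ) & ~χ))) = 2/3 -> 1 = 1
ψ -> χ = 1/3 -> 1/3 = 1
(ψ -> χ) <-> φ = 1 <-> 1/3 = 1/3
ψ <-> ψ = 1/3 <-> 1/3 = 1
χ & (ψ <-> ψ) = 1/3 & 1 = 1/3
(χ & (ψ <-> ψ)) & φ = 1/3 & 1/3 = 1/3
((ψ -> χ) <-> φ) & ((χ & (ψ <-> ψ)) & φ) = 1/3 & 1/3 = 1/3
ψ -> ψ = 1/3 -> 1/3 = 1
~(ψ -> ψ) = ~1 = 0
φ <-> φ = 1/3 <-> 1/3 = 1
χ -> (φ <-> φ) = 1/3 -> 1 = 1
ψ & (χ -> (φ <-> φ)) = 1/3 & 1 = 1/3
~(ψ -> ψ) <-> (ψ & (χ -> (φ <-> φ))) = 0 <-> 1/3 = 2/3
(((ψ -> χ) <-> φ) & ((χ & (ψ <-> ψ)) & φ)) -> (~(ψ -> ψ) <-> (ψ & (χ -> (φ <-> φ)))) = 1/3 -> 2/3 = 1
(((χ <-> ψ) & ~χ) -> ((~φ <-> (χ <-> φ)) -> (((ψ <-> φ) <-> (ψ <-> ψ)) -> ((φ <-> ψ) & ~χ)))) & ((((ψ -> χ) <-> φ) & ((χ & (ψ <-> ψ)) & φ)) -> (~(ψ -> ψ) <-> (ψ & (χ -> (φ <-> φ))))) = 1 & 1 = 1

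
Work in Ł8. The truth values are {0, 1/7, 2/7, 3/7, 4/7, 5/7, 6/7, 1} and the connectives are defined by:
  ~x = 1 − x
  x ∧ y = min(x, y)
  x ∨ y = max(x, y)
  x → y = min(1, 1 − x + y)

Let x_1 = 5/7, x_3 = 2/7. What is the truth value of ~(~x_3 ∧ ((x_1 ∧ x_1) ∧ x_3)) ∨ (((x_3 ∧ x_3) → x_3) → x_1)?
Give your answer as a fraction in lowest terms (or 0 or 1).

~x_3 = ~2/7 = 5/7
x_1 ∧ x_1 = 5/7 ∧ 5/7 = 5/7
(x_1 ∧ x_1) ∧ x_3 = 5/7 ∧ 2/7 = 2/7
~x_3 ∧ ((x_1 ∧ x_1) ∧ x_3) = 5/7 ∧ 2/7 = 2/7
~(~x_3 ∧ ((x_1 ∧ x_1) ∧ x_3)) = ~2/7 = 5/7
x_3 ∧ x_3 = 2/7 ∧ 2/7 = 2/7
(x_3 ∧ x_3) → x_3 = 2/7 → 2/7 = 1
((x_3 ∧ x_3) → x_3) → x_1 = 1 → 5/7 = 5/7
~(~x_3 ∧ ((x_1 ∧ x_1) ∧ x_3)) ∨ (((x_3 ∧ x_3) → x_3) → x_1) = 5/7 ∨ 5/7 = 5/7

5/7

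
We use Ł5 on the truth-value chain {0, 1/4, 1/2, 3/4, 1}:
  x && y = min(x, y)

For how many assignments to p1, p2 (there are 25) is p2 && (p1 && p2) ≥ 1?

value 1: 1 assignment (counts)
value 3/4: 3 assignments
value 1/2: 5 assignments
value 1/4: 7 assignments
value 0: 9 assignments
So 1 of the 25 assignments meets the threshold.

1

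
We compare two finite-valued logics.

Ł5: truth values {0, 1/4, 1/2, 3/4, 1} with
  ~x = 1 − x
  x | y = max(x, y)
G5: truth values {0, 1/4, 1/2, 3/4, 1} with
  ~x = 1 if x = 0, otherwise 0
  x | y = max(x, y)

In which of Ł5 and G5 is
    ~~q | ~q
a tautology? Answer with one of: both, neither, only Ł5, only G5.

In Ł5: at q = 1/4 the value is 3/4 — not a tautology.
In G5: every assignment gives 1 — tautology.

only G5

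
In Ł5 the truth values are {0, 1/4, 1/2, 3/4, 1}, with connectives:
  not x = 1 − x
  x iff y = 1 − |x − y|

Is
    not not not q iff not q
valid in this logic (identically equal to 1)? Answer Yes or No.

Yes

q = 0 ↦ 1
q = 1/4 ↦ 1
q = 1/2 ↦ 1
q = 3/4 ↦ 1
q = 1 ↦ 1
Every assignment gives a value ≥ 1.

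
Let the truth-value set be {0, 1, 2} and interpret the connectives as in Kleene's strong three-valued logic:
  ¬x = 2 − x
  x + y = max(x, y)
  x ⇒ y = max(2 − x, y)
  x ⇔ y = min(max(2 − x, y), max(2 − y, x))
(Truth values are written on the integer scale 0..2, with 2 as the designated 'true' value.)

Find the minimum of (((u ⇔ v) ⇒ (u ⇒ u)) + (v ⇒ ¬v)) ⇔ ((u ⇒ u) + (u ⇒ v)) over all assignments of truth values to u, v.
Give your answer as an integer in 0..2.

1

Take u = 1, v = 0:
u ⇔ v = 1 ⇔ 0 = 1
u ⇒ u = 1 ⇒ 1 = 1
(u ⇔ v) ⇒ (u ⇒ u) = 1 ⇒ 1 = 1
¬v = ¬0 = 2
v ⇒ ¬v = 0 ⇒ 2 = 2
((u ⇔ v) ⇒ (u ⇒ u)) + (v ⇒ ¬v) = 1 + 2 = 2
u ⇒ u = 1 ⇒ 1 = 1
u ⇒ v = 1 ⇒ 0 = 1
(u ⇒ u) + (u ⇒ v) = 1 + 1 = 1
(((u ⇔ v) ⇒ (u ⇒ u)) + (v ⇒ ¬v)) ⇔ ((u ⇒ u) + (u ⇒ v)) = 2 ⇔ 1 = 1
No assignment yields a value below 1, so this is the minimum.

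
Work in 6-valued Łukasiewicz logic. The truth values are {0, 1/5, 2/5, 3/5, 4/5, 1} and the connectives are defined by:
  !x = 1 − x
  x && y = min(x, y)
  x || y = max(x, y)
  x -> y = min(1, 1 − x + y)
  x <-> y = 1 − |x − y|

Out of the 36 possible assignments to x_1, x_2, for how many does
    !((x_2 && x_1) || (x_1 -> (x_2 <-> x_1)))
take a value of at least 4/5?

value 1: 1 assignment (counts)
value 4/5: 1 assignment (counts)
value 3/5: 2 assignments
value 2/5: 2 assignments
value 1/5: 3 assignments
value 0: 27 assignments
So 2 of the 36 assignments meet the threshold.

2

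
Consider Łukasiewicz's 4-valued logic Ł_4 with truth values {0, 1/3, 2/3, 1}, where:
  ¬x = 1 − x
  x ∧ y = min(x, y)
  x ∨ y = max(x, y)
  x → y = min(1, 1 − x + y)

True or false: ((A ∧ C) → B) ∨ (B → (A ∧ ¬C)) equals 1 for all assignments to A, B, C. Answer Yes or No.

Counterexample: take A = 2/3, B = 1/3, C = 1.
A ∧ C = 2/3 ∧ 1 = 2/3
(A ∧ C) → B = 2/3 → 1/3 = 2/3
¬C = ¬1 = 0
A ∧ ¬C = 2/3 ∧ 0 = 0
B → (A ∧ ¬C) = 1/3 → 0 = 2/3
((A ∧ C) → B) ∨ (B → (A ∧ ¬C)) = 2/3 ∨ 2/3 = 2/3
This gives 2/3 ≠ 1.

No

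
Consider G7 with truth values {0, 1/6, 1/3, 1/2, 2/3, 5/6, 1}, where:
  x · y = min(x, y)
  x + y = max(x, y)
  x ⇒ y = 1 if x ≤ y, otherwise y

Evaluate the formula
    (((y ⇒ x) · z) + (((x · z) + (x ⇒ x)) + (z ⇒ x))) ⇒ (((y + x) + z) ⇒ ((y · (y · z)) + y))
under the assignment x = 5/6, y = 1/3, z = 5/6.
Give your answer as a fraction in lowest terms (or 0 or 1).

y ⇒ x = 1/3 ⇒ 5/6 = 1
(y ⇒ x) · z = 1 · 5/6 = 5/6
x · z = 5/6 · 5/6 = 5/6
x ⇒ x = 5/6 ⇒ 5/6 = 1
(x · z) + (x ⇒ x) = 5/6 + 1 = 1
z ⇒ x = 5/6 ⇒ 5/6 = 1
((x · z) + (x ⇒ x)) + (z ⇒ x) = 1 + 1 = 1
((y ⇒ x) · z) + (((x · z) + (x ⇒ x)) + (z ⇒ x)) = 5/6 + 1 = 1
y + x = 1/3 + 5/6 = 5/6
(y + x) + z = 5/6 + 5/6 = 5/6
y · z = 1/3 · 5/6 = 1/3
y · (y · z) = 1/3 · 1/3 = 1/3
(y · (y · z)) + y = 1/3 + 1/3 = 1/3
((y + x) + z) ⇒ ((y · (y · z)) + y) = 5/6 ⇒ 1/3 = 1/3
(((y ⇒ x) · z) + (((x · z) + (x ⇒ x)) + (z ⇒ x))) ⇒ (((y + x) + z) ⇒ ((y · (y · z)) + y)) = 1 ⇒ 1/3 = 1/3

1/3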